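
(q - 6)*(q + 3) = q^2 - 3*q - 18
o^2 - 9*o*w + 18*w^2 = (o - 6*w)*(o - 3*w)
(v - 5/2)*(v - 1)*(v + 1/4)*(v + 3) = v^4 - v^3/4 - 65*v^2/8 + 11*v/2 + 15/8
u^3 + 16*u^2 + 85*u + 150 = (u + 5)^2*(u + 6)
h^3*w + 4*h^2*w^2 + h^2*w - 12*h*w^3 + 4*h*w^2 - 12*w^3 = (h - 2*w)*(h + 6*w)*(h*w + w)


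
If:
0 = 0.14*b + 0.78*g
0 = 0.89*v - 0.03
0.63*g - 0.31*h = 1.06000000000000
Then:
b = -2.74149659863946*h - 9.37414965986395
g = 0.492063492063492*h + 1.68253968253968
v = 0.03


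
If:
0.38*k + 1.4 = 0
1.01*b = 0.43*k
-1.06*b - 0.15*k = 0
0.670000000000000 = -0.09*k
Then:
No Solution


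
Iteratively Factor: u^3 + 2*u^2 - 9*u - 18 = (u - 3)*(u^2 + 5*u + 6) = (u - 3)*(u + 3)*(u + 2)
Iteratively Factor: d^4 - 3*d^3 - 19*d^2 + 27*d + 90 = (d - 5)*(d^3 + 2*d^2 - 9*d - 18) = (d - 5)*(d + 2)*(d^2 - 9) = (d - 5)*(d + 2)*(d + 3)*(d - 3)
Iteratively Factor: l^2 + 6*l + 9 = (l + 3)*(l + 3)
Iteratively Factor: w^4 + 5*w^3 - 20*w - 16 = (w - 2)*(w^3 + 7*w^2 + 14*w + 8) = (w - 2)*(w + 4)*(w^2 + 3*w + 2) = (w - 2)*(w + 2)*(w + 4)*(w + 1)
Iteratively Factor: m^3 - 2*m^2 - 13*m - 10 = (m + 2)*(m^2 - 4*m - 5) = (m + 1)*(m + 2)*(m - 5)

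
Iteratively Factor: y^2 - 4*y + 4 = (y - 2)*(y - 2)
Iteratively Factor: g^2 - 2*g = (g - 2)*(g)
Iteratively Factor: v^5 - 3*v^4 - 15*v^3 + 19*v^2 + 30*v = (v - 5)*(v^4 + 2*v^3 - 5*v^2 - 6*v) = v*(v - 5)*(v^3 + 2*v^2 - 5*v - 6) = v*(v - 5)*(v + 3)*(v^2 - v - 2) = v*(v - 5)*(v - 2)*(v + 3)*(v + 1)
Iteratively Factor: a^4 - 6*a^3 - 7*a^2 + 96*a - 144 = (a - 3)*(a^3 - 3*a^2 - 16*a + 48) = (a - 4)*(a - 3)*(a^2 + a - 12) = (a - 4)*(a - 3)*(a + 4)*(a - 3)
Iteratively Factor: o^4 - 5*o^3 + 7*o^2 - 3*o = (o)*(o^3 - 5*o^2 + 7*o - 3) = o*(o - 1)*(o^2 - 4*o + 3) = o*(o - 1)^2*(o - 3)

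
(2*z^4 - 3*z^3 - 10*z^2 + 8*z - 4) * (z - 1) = 2*z^5 - 5*z^4 - 7*z^3 + 18*z^2 - 12*z + 4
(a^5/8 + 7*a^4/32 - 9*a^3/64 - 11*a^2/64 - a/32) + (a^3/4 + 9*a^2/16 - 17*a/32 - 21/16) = a^5/8 + 7*a^4/32 + 7*a^3/64 + 25*a^2/64 - 9*a/16 - 21/16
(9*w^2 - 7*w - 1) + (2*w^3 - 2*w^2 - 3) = 2*w^3 + 7*w^2 - 7*w - 4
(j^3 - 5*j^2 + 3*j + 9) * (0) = 0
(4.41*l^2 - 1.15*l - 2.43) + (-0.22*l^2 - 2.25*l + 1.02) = 4.19*l^2 - 3.4*l - 1.41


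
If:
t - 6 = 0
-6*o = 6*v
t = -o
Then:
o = -6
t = 6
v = 6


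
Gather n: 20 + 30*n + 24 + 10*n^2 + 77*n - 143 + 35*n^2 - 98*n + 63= 45*n^2 + 9*n - 36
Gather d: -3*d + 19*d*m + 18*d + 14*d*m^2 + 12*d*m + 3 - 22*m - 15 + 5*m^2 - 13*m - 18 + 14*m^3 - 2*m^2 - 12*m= d*(14*m^2 + 31*m + 15) + 14*m^3 + 3*m^2 - 47*m - 30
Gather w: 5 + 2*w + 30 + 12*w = 14*w + 35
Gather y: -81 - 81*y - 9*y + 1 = -90*y - 80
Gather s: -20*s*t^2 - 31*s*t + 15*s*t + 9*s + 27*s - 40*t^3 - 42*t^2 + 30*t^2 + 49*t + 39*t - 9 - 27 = s*(-20*t^2 - 16*t + 36) - 40*t^3 - 12*t^2 + 88*t - 36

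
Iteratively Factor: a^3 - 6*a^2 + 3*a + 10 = (a - 2)*(a^2 - 4*a - 5) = (a - 2)*(a + 1)*(a - 5)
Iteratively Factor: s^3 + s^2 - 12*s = (s - 3)*(s^2 + 4*s) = s*(s - 3)*(s + 4)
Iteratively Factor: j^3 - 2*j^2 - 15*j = (j - 5)*(j^2 + 3*j) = (j - 5)*(j + 3)*(j)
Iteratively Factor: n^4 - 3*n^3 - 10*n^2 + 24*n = (n + 3)*(n^3 - 6*n^2 + 8*n) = (n - 2)*(n + 3)*(n^2 - 4*n) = n*(n - 2)*(n + 3)*(n - 4)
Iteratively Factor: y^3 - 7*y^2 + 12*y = (y - 3)*(y^2 - 4*y) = y*(y - 3)*(y - 4)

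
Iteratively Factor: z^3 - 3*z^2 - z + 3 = (z - 3)*(z^2 - 1) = (z - 3)*(z + 1)*(z - 1)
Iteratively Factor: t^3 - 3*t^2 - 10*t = (t + 2)*(t^2 - 5*t) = t*(t + 2)*(t - 5)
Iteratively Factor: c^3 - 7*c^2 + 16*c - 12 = (c - 2)*(c^2 - 5*c + 6) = (c - 3)*(c - 2)*(c - 2)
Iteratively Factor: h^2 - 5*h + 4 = (h - 1)*(h - 4)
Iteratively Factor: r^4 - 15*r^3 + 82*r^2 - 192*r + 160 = (r - 2)*(r^3 - 13*r^2 + 56*r - 80) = (r - 4)*(r - 2)*(r^2 - 9*r + 20) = (r - 5)*(r - 4)*(r - 2)*(r - 4)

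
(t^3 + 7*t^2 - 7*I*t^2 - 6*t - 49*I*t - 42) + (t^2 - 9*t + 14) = t^3 + 8*t^2 - 7*I*t^2 - 15*t - 49*I*t - 28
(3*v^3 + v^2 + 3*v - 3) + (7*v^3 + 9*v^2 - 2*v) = 10*v^3 + 10*v^2 + v - 3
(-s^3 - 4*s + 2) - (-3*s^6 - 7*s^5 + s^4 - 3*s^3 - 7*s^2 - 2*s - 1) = 3*s^6 + 7*s^5 - s^4 + 2*s^3 + 7*s^2 - 2*s + 3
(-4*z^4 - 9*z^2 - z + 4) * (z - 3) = -4*z^5 + 12*z^4 - 9*z^3 + 26*z^2 + 7*z - 12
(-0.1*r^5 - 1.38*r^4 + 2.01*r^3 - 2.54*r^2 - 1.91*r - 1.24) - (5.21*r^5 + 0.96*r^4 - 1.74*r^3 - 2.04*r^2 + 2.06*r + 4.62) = -5.31*r^5 - 2.34*r^4 + 3.75*r^3 - 0.5*r^2 - 3.97*r - 5.86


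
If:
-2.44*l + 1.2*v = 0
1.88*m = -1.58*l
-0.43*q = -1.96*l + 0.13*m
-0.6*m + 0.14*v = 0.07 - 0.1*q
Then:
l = 0.06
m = -0.05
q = 0.27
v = 0.11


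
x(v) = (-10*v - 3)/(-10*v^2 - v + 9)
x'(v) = (-10*v - 3)*(20*v + 1)/(-10*v^2 - v + 9)^2 - 10/(-10*v^2 - v + 9) = (100*v^2 + 10*v - (10*v + 3)*(20*v + 1) - 90)/(10*v^2 + v - 9)^2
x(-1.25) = -1.77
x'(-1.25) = -6.03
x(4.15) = 0.27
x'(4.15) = -0.07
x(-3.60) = -0.28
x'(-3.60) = -0.09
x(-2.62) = -0.41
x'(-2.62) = -0.19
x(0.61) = -1.95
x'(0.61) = -7.65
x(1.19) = 2.35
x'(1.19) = -7.59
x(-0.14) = -0.18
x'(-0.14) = -1.08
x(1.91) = 0.75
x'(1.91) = -0.66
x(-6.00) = -0.17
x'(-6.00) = -0.03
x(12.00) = 0.09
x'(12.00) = -0.00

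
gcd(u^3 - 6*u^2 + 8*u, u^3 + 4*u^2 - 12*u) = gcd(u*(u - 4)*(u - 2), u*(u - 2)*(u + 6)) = u^2 - 2*u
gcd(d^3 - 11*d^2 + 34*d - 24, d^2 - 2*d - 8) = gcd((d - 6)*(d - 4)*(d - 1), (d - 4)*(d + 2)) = d - 4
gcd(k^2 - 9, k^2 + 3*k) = k + 3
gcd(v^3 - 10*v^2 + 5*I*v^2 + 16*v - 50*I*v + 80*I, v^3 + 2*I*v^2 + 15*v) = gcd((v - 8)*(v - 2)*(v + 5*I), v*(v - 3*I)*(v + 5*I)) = v + 5*I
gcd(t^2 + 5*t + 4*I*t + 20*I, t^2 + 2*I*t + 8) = t + 4*I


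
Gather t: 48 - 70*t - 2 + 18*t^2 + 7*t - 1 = 18*t^2 - 63*t + 45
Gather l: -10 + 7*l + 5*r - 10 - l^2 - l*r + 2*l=-l^2 + l*(9 - r) + 5*r - 20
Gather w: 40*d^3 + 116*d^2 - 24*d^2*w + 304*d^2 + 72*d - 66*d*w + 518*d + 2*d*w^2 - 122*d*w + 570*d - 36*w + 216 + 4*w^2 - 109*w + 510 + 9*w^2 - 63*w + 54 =40*d^3 + 420*d^2 + 1160*d + w^2*(2*d + 13) + w*(-24*d^2 - 188*d - 208) + 780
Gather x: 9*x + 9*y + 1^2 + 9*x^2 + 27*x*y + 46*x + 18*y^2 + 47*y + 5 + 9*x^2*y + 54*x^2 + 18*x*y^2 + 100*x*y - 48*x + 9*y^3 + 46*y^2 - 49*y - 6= x^2*(9*y + 63) + x*(18*y^2 + 127*y + 7) + 9*y^3 + 64*y^2 + 7*y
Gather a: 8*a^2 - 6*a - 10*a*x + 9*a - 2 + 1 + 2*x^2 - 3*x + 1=8*a^2 + a*(3 - 10*x) + 2*x^2 - 3*x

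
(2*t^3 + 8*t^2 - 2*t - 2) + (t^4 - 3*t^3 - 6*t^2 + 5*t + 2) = t^4 - t^3 + 2*t^2 + 3*t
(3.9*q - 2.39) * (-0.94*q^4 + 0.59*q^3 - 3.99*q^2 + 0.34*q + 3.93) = -3.666*q^5 + 4.5476*q^4 - 16.9711*q^3 + 10.8621*q^2 + 14.5144*q - 9.3927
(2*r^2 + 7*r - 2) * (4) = 8*r^2 + 28*r - 8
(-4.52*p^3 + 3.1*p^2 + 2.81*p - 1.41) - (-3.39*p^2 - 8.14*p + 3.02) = -4.52*p^3 + 6.49*p^2 + 10.95*p - 4.43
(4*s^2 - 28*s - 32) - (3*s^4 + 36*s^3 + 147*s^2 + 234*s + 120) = -3*s^4 - 36*s^3 - 143*s^2 - 262*s - 152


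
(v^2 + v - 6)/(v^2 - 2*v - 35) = (-v^2 - v + 6)/(-v^2 + 2*v + 35)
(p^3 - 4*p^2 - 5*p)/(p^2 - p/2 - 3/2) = 2*p*(p - 5)/(2*p - 3)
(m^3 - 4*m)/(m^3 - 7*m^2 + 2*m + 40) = m*(m - 2)/(m^2 - 9*m + 20)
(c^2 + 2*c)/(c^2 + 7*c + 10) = c/(c + 5)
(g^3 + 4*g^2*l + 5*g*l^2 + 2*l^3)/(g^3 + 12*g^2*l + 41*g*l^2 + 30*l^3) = (g^2 + 3*g*l + 2*l^2)/(g^2 + 11*g*l + 30*l^2)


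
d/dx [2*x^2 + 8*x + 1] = 4*x + 8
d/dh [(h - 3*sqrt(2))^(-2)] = -2/(h - 3*sqrt(2))^3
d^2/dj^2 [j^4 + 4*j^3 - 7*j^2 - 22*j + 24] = 12*j^2 + 24*j - 14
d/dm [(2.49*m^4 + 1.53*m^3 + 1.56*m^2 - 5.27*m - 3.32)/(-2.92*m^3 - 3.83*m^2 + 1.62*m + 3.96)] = (-7.2708*m^6 - 19.0734*m^5 + 10.7967*m^4 + 13.622*m^3 - 28.5637*m^2 - 13.076*m - 15.4908)/(8.5264*m^6 + 22.3672*m^5 + 5.2081*m^4 - 35.5356*m^3 - 27.7092*m^2 + 12.8304*m + 15.6816)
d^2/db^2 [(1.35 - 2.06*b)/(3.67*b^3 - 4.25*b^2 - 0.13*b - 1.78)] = (-166.475604*b^5 + 410.98128*b^4 - 413.289152*b^3 - 19.044132*b^2 + 150.89271*b - 19.426502)/(49.430863*b^9 - 171.728475*b^8 + 193.615254*b^7 - 136.523501*b^6 + 159.722994*b^5 - 91.573797*b^4 + 28.981187*b^3 - 40.487346*b^2 - 1.235676*b - 5.639752)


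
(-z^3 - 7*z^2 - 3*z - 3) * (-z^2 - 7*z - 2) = z^5 + 14*z^4 + 54*z^3 + 38*z^2 + 27*z + 6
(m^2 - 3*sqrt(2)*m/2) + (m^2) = 2*m^2 - 3*sqrt(2)*m/2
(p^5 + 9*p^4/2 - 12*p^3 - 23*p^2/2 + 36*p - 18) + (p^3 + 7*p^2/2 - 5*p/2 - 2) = p^5 + 9*p^4/2 - 11*p^3 - 8*p^2 + 67*p/2 - 20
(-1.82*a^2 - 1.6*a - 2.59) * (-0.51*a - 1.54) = 0.9282*a^3 + 3.6188*a^2 + 3.7849*a + 3.9886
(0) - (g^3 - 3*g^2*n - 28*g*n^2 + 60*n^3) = -g^3 + 3*g^2*n + 28*g*n^2 - 60*n^3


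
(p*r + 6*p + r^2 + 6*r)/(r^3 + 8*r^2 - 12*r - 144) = (p + r)/(r^2 + 2*r - 24)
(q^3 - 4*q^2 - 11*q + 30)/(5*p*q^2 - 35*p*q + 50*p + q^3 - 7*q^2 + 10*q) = (q + 3)/(5*p + q)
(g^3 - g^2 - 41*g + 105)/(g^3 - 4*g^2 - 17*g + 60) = (g + 7)/(g + 4)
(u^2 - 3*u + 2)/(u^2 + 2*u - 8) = (u - 1)/(u + 4)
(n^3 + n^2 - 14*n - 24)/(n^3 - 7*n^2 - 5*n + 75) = (n^2 - 2*n - 8)/(n^2 - 10*n + 25)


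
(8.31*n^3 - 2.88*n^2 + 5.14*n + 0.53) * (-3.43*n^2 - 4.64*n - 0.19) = -28.5033*n^5 - 28.68*n^4 - 5.8459*n^3 - 25.1203*n^2 - 3.4358*n - 0.1007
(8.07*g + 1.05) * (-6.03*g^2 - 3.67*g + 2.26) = -48.6621*g^3 - 35.9484*g^2 + 14.3847*g + 2.373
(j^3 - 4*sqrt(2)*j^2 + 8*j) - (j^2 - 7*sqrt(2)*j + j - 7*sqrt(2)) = j^3 - 4*sqrt(2)*j^2 - j^2 + 7*j + 7*sqrt(2)*j + 7*sqrt(2)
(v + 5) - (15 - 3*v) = 4*v - 10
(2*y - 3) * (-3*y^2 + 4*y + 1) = -6*y^3 + 17*y^2 - 10*y - 3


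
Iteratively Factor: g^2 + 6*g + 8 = (g + 4)*(g + 2)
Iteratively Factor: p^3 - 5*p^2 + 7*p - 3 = (p - 1)*(p^2 - 4*p + 3) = (p - 1)^2*(p - 3)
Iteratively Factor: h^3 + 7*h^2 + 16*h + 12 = (h + 2)*(h^2 + 5*h + 6) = (h + 2)*(h + 3)*(h + 2)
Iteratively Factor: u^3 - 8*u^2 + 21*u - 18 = (u - 3)*(u^2 - 5*u + 6) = (u - 3)^2*(u - 2)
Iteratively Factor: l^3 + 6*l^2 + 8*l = (l + 2)*(l^2 + 4*l) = l*(l + 2)*(l + 4)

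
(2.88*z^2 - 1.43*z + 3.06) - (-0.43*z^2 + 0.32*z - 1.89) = 3.31*z^2 - 1.75*z + 4.95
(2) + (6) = 8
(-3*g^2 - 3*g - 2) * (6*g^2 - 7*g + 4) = -18*g^4 + 3*g^3 - 3*g^2 + 2*g - 8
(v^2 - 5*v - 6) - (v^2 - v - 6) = -4*v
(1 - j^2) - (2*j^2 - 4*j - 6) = -3*j^2 + 4*j + 7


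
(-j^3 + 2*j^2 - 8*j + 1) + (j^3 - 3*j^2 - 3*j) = -j^2 - 11*j + 1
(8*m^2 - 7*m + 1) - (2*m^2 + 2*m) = 6*m^2 - 9*m + 1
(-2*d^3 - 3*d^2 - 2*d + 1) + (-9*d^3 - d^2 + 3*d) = -11*d^3 - 4*d^2 + d + 1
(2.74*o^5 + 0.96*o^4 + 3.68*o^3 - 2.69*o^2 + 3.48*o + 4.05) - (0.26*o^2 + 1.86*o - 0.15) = 2.74*o^5 + 0.96*o^4 + 3.68*o^3 - 2.95*o^2 + 1.62*o + 4.2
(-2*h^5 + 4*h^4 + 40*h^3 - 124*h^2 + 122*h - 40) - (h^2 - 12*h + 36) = -2*h^5 + 4*h^4 + 40*h^3 - 125*h^2 + 134*h - 76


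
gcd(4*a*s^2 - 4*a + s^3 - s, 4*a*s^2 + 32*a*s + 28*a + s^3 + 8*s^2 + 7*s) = 4*a*s + 4*a + s^2 + s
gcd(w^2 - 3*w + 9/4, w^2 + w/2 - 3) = w - 3/2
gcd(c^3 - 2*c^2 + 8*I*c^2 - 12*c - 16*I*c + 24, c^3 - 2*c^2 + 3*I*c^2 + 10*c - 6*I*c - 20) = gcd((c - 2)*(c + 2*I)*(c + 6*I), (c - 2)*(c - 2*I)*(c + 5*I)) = c - 2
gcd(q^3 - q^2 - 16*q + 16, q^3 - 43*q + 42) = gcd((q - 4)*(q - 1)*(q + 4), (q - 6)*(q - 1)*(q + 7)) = q - 1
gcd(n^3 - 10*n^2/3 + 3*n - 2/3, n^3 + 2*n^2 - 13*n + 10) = n^2 - 3*n + 2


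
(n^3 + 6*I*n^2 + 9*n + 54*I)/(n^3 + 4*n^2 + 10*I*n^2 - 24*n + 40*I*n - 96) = (n^2 + 9)/(n^2 + 4*n*(1 + I) + 16*I)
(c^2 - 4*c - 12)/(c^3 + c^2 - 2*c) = (c - 6)/(c*(c - 1))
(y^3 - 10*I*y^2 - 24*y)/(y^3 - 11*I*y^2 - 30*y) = (y - 4*I)/(y - 5*I)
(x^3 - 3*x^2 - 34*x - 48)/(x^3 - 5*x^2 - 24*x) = (x + 2)/x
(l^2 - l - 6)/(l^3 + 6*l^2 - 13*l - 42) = 1/(l + 7)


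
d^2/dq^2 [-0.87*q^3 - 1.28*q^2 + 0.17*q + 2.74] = -5.22*q - 2.56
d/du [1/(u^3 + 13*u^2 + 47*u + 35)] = (-3*u^2 - 26*u - 47)/(u^3 + 13*u^2 + 47*u + 35)^2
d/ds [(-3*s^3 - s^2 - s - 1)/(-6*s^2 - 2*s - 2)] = s*(9*s^3 + 6*s^2 + 7*s - 4)/(2*(9*s^4 + 6*s^3 + 7*s^2 + 2*s + 1))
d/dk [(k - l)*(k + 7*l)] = 2*k + 6*l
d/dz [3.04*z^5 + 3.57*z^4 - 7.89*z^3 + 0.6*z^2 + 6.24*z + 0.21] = 15.2*z^4 + 14.28*z^3 - 23.67*z^2 + 1.2*z + 6.24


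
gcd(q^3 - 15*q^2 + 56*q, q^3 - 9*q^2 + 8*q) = q^2 - 8*q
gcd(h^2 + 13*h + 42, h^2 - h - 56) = h + 7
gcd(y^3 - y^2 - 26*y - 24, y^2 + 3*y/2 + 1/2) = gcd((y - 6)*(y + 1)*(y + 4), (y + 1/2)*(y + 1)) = y + 1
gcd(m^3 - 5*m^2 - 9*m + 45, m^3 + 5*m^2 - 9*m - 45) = m^2 - 9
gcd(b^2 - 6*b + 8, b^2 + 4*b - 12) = b - 2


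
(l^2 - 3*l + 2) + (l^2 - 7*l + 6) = 2*l^2 - 10*l + 8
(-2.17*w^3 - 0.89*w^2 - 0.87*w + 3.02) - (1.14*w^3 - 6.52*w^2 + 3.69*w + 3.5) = -3.31*w^3 + 5.63*w^2 - 4.56*w - 0.48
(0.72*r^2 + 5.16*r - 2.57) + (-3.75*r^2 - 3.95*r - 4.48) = -3.03*r^2 + 1.21*r - 7.05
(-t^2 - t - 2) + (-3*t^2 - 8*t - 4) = -4*t^2 - 9*t - 6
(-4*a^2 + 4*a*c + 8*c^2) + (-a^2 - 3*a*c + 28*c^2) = -5*a^2 + a*c + 36*c^2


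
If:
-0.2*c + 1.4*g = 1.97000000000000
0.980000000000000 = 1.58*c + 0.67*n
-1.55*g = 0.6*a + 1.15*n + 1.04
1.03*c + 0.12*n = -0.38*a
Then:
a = -2.94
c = 1.26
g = 1.59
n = -1.51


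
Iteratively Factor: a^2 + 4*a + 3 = (a + 1)*(a + 3)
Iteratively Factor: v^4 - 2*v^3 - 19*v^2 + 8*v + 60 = (v - 5)*(v^3 + 3*v^2 - 4*v - 12) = (v - 5)*(v - 2)*(v^2 + 5*v + 6) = (v - 5)*(v - 2)*(v + 3)*(v + 2)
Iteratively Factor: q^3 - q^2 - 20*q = (q + 4)*(q^2 - 5*q) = q*(q + 4)*(q - 5)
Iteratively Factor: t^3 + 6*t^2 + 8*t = (t + 2)*(t^2 + 4*t) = t*(t + 2)*(t + 4)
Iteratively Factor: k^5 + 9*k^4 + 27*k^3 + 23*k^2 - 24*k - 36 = (k - 1)*(k^4 + 10*k^3 + 37*k^2 + 60*k + 36) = (k - 1)*(k + 3)*(k^3 + 7*k^2 + 16*k + 12) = (k - 1)*(k + 2)*(k + 3)*(k^2 + 5*k + 6) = (k - 1)*(k + 2)^2*(k + 3)*(k + 3)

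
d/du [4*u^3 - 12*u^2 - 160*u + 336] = 12*u^2 - 24*u - 160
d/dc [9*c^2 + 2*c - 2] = 18*c + 2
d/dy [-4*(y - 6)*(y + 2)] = 16 - 8*y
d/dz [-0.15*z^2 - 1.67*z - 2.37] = -0.3*z - 1.67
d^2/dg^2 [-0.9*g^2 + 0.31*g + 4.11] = -1.80000000000000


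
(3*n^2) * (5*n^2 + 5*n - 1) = 15*n^4 + 15*n^3 - 3*n^2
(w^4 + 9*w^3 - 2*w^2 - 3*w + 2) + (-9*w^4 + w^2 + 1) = -8*w^4 + 9*w^3 - w^2 - 3*w + 3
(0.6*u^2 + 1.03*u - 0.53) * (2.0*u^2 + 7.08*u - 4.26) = 1.2*u^4 + 6.308*u^3 + 3.6764*u^2 - 8.1402*u + 2.2578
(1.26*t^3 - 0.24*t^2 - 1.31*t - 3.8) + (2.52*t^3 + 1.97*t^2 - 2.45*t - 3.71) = 3.78*t^3 + 1.73*t^2 - 3.76*t - 7.51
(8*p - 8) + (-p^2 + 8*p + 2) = -p^2 + 16*p - 6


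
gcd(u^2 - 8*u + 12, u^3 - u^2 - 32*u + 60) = u - 2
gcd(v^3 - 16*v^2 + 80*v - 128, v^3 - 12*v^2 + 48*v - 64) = v^2 - 8*v + 16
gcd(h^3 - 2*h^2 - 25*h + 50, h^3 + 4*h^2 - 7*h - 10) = h^2 + 3*h - 10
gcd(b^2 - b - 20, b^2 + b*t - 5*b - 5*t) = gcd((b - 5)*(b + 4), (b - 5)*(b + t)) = b - 5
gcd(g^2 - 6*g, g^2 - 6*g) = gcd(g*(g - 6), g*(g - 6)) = g^2 - 6*g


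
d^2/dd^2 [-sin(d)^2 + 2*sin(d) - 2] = -2*sin(d) - 2*cos(2*d)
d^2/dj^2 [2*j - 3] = 0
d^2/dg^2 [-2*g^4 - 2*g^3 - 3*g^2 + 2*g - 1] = -24*g^2 - 12*g - 6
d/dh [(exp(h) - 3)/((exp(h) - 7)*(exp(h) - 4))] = (-exp(2*h) + 6*exp(h) - 5)*exp(h)/(exp(4*h) - 22*exp(3*h) + 177*exp(2*h) - 616*exp(h) + 784)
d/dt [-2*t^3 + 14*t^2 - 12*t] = -6*t^2 + 28*t - 12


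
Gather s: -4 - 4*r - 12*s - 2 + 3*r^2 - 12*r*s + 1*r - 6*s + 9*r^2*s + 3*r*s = 3*r^2 - 3*r + s*(9*r^2 - 9*r - 18) - 6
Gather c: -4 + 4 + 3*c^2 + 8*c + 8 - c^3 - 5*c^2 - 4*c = -c^3 - 2*c^2 + 4*c + 8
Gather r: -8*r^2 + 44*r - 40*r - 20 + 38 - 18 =-8*r^2 + 4*r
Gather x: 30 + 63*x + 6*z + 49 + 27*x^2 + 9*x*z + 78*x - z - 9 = 27*x^2 + x*(9*z + 141) + 5*z + 70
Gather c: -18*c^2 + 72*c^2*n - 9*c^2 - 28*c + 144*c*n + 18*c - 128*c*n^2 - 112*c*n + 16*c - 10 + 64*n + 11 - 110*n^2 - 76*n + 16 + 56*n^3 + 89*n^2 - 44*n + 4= c^2*(72*n - 27) + c*(-128*n^2 + 32*n + 6) + 56*n^3 - 21*n^2 - 56*n + 21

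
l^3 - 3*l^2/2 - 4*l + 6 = (l - 2)*(l - 3/2)*(l + 2)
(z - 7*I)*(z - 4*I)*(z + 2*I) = z^3 - 9*I*z^2 - 6*z - 56*I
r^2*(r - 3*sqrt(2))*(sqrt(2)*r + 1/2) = sqrt(2)*r^4 - 11*r^3/2 - 3*sqrt(2)*r^2/2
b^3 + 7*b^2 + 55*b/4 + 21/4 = (b + 1/2)*(b + 3)*(b + 7/2)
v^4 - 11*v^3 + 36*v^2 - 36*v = v*(v - 6)*(v - 3)*(v - 2)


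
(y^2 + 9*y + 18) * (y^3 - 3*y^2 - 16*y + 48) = y^5 + 6*y^4 - 25*y^3 - 150*y^2 + 144*y + 864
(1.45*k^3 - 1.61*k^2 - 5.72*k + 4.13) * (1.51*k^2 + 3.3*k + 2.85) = 2.1895*k^5 + 2.3539*k^4 - 9.8177*k^3 - 17.2282*k^2 - 2.673*k + 11.7705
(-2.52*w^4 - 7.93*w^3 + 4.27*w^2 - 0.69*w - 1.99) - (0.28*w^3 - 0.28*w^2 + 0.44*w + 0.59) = -2.52*w^4 - 8.21*w^3 + 4.55*w^2 - 1.13*w - 2.58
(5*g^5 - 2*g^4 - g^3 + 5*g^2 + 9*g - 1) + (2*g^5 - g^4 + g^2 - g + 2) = 7*g^5 - 3*g^4 - g^3 + 6*g^2 + 8*g + 1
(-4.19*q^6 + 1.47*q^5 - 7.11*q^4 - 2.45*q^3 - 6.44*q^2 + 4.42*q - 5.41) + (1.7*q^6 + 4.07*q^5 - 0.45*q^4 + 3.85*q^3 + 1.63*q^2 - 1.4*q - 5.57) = -2.49*q^6 + 5.54*q^5 - 7.56*q^4 + 1.4*q^3 - 4.81*q^2 + 3.02*q - 10.98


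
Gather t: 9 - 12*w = 9 - 12*w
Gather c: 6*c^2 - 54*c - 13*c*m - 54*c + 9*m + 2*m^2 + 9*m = 6*c^2 + c*(-13*m - 108) + 2*m^2 + 18*m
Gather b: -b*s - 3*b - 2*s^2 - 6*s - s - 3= b*(-s - 3) - 2*s^2 - 7*s - 3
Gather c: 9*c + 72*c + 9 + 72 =81*c + 81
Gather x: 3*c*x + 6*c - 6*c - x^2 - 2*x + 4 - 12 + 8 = -x^2 + x*(3*c - 2)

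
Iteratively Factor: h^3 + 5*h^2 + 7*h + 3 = (h + 1)*(h^2 + 4*h + 3) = (h + 1)^2*(h + 3)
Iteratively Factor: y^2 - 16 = (y + 4)*(y - 4)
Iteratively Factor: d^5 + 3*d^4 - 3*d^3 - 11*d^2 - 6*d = (d + 1)*(d^4 + 2*d^3 - 5*d^2 - 6*d) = (d + 1)*(d + 3)*(d^3 - d^2 - 2*d) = d*(d + 1)*(d + 3)*(d^2 - d - 2) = d*(d + 1)^2*(d + 3)*(d - 2)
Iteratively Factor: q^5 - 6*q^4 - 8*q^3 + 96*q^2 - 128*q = (q)*(q^4 - 6*q^3 - 8*q^2 + 96*q - 128) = q*(q - 2)*(q^3 - 4*q^2 - 16*q + 64) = q*(q - 4)*(q - 2)*(q^2 - 16) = q*(q - 4)*(q - 2)*(q + 4)*(q - 4)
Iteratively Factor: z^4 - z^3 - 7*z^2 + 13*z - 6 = (z + 3)*(z^3 - 4*z^2 + 5*z - 2) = (z - 1)*(z + 3)*(z^2 - 3*z + 2) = (z - 1)^2*(z + 3)*(z - 2)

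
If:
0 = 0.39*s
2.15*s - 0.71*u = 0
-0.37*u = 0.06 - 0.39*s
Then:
No Solution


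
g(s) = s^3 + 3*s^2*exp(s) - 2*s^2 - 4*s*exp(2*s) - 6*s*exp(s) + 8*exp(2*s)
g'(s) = 3*s^2*exp(s) + 3*s^2 - 8*s*exp(2*s) - 4*s + 12*exp(2*s) - 6*exp(s)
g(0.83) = 17.13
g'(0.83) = 17.92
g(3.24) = -2913.01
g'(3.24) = -8405.98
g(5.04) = -282972.18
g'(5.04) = -664842.53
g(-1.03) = 1.67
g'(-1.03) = 8.88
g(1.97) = 4.78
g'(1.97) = -149.11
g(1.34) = 27.19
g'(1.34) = 16.35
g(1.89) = 14.76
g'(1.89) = -102.33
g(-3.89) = -87.71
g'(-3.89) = 61.78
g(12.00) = -1059506292028.83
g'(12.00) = -2225016924981.71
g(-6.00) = -287.64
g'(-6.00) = 132.25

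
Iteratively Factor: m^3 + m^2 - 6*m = (m - 2)*(m^2 + 3*m) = (m - 2)*(m + 3)*(m)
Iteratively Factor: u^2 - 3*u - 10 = (u - 5)*(u + 2)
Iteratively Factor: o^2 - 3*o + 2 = (o - 1)*(o - 2)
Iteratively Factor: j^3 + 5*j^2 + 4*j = (j)*(j^2 + 5*j + 4) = j*(j + 4)*(j + 1)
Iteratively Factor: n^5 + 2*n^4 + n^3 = (n)*(n^4 + 2*n^3 + n^2) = n^2*(n^3 + 2*n^2 + n) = n^3*(n^2 + 2*n + 1) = n^3*(n + 1)*(n + 1)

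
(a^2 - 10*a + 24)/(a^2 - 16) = (a - 6)/(a + 4)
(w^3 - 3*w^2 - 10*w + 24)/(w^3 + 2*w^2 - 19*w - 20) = (w^2 + w - 6)/(w^2 + 6*w + 5)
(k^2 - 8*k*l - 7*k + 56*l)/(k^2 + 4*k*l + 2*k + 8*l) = (k^2 - 8*k*l - 7*k + 56*l)/(k^2 + 4*k*l + 2*k + 8*l)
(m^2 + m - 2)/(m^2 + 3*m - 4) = (m + 2)/(m + 4)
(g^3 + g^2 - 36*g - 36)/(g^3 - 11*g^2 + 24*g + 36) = (g + 6)/(g - 6)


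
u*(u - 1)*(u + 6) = u^3 + 5*u^2 - 6*u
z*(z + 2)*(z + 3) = z^3 + 5*z^2 + 6*z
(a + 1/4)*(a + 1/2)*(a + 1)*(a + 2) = a^4 + 15*a^3/4 + 35*a^2/8 + 15*a/8 + 1/4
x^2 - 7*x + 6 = (x - 6)*(x - 1)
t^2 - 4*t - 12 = (t - 6)*(t + 2)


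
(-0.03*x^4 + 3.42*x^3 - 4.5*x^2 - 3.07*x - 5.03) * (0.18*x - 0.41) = -0.0054*x^5 + 0.6279*x^4 - 2.2122*x^3 + 1.2924*x^2 + 0.3533*x + 2.0623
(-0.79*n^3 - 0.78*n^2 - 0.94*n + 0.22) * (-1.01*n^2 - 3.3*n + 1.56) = 0.7979*n^5 + 3.3948*n^4 + 2.291*n^3 + 1.663*n^2 - 2.1924*n + 0.3432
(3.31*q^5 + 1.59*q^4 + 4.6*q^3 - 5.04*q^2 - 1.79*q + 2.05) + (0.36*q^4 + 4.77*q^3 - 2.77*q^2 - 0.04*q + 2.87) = 3.31*q^5 + 1.95*q^4 + 9.37*q^3 - 7.81*q^2 - 1.83*q + 4.92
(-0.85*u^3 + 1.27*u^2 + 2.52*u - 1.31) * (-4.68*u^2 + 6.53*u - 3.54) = 3.978*u^5 - 11.4941*u^4 - 0.491499999999998*u^3 + 18.0906*u^2 - 17.4751*u + 4.6374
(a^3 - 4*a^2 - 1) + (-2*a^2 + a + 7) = a^3 - 6*a^2 + a + 6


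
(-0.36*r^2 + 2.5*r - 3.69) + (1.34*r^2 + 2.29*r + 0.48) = 0.98*r^2 + 4.79*r - 3.21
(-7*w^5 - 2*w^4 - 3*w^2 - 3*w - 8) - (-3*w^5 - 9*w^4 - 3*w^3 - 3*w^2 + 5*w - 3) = -4*w^5 + 7*w^4 + 3*w^3 - 8*w - 5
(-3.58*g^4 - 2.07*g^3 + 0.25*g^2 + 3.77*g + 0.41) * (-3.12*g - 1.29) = 11.1696*g^5 + 11.0766*g^4 + 1.8903*g^3 - 12.0849*g^2 - 6.1425*g - 0.5289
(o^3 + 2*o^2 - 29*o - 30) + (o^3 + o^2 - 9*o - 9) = 2*o^3 + 3*o^2 - 38*o - 39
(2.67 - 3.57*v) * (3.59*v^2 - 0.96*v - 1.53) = -12.8163*v^3 + 13.0125*v^2 + 2.8989*v - 4.0851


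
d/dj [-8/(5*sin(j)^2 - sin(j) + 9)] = 8*(10*sin(j) - 1)*cos(j)/(5*sin(j)^2 - sin(j) + 9)^2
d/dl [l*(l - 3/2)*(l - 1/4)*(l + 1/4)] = 4*l^3 - 9*l^2/2 - l/8 + 3/32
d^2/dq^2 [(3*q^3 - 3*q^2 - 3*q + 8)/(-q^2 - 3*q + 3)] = 84*(-q^3 + 2*q^2 - 3*q - 1)/(q^6 + 9*q^5 + 18*q^4 - 27*q^3 - 54*q^2 + 81*q - 27)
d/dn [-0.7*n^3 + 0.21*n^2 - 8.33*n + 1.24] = -2.1*n^2 + 0.42*n - 8.33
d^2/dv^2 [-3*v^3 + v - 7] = -18*v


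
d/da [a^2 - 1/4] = 2*a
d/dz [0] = 0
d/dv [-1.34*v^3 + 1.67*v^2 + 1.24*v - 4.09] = -4.02*v^2 + 3.34*v + 1.24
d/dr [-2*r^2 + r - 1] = 1 - 4*r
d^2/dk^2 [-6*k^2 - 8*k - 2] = -12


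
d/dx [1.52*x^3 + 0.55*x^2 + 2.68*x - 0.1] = 4.56*x^2 + 1.1*x + 2.68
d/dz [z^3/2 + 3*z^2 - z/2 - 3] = 3*z^2/2 + 6*z - 1/2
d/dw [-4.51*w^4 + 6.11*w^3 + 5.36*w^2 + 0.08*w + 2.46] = -18.04*w^3 + 18.33*w^2 + 10.72*w + 0.08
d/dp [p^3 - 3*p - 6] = 3*p^2 - 3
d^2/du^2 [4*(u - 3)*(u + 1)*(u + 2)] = 24*u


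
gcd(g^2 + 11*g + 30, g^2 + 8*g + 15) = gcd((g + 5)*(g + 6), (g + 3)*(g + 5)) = g + 5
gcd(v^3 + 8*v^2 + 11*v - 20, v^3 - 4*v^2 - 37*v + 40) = v^2 + 4*v - 5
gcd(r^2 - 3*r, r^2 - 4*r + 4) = 1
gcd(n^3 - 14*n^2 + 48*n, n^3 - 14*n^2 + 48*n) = n^3 - 14*n^2 + 48*n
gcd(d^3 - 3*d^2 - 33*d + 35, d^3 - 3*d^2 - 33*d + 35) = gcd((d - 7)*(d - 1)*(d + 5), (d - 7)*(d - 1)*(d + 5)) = d^3 - 3*d^2 - 33*d + 35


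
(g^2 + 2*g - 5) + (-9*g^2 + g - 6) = -8*g^2 + 3*g - 11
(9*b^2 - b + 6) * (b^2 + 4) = 9*b^4 - b^3 + 42*b^2 - 4*b + 24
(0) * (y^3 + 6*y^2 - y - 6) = 0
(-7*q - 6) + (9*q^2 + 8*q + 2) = 9*q^2 + q - 4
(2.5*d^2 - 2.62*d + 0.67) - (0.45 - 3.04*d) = 2.5*d^2 + 0.42*d + 0.22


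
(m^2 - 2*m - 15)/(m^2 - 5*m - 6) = (-m^2 + 2*m + 15)/(-m^2 + 5*m + 6)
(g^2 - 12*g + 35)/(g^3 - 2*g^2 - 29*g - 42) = (g - 5)/(g^2 + 5*g + 6)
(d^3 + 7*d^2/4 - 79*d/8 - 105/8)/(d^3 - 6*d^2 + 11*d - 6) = (8*d^2 + 38*d + 35)/(8*(d^2 - 3*d + 2))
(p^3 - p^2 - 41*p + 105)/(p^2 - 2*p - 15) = (p^2 + 4*p - 21)/(p + 3)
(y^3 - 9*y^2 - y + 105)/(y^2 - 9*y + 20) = (y^2 - 4*y - 21)/(y - 4)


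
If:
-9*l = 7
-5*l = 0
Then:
No Solution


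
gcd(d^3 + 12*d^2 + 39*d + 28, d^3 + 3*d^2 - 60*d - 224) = d^2 + 11*d + 28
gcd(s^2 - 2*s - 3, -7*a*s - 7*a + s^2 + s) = s + 1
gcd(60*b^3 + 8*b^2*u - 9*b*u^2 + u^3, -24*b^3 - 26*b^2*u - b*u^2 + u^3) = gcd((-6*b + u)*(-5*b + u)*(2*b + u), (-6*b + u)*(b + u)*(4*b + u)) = -6*b + u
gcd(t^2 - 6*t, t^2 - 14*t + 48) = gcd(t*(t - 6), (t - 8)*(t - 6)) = t - 6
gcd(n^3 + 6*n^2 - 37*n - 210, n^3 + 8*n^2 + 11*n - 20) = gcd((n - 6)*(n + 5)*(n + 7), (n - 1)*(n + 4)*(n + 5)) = n + 5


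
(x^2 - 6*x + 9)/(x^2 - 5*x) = (x^2 - 6*x + 9)/(x*(x - 5))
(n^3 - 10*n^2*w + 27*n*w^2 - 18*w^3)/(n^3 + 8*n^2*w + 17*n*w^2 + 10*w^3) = (n^3 - 10*n^2*w + 27*n*w^2 - 18*w^3)/(n^3 + 8*n^2*w + 17*n*w^2 + 10*w^3)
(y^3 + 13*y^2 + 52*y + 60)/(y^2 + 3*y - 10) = (y^2 + 8*y + 12)/(y - 2)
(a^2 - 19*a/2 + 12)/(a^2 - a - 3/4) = 2*(a - 8)/(2*a + 1)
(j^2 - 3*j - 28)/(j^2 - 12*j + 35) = (j + 4)/(j - 5)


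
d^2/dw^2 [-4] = 0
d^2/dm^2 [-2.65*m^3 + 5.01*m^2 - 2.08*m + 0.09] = 10.02 - 15.9*m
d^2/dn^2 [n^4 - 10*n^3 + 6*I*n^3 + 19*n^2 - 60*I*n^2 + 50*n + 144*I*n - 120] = 12*n^2 + n*(-60 + 36*I) + 38 - 120*I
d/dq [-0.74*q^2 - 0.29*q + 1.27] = -1.48*q - 0.29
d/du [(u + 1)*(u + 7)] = 2*u + 8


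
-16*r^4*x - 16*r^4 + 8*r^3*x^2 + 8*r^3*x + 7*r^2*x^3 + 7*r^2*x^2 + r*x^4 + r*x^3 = (-r + x)*(4*r + x)^2*(r*x + r)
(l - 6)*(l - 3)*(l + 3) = l^3 - 6*l^2 - 9*l + 54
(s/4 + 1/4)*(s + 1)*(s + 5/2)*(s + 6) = s^4/4 + 21*s^3/8 + 33*s^2/4 + 77*s/8 + 15/4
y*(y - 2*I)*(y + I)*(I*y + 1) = I*y^4 + 2*y^3 + I*y^2 + 2*y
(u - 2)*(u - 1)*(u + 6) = u^3 + 3*u^2 - 16*u + 12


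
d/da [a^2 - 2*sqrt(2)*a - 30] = 2*a - 2*sqrt(2)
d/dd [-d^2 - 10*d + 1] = -2*d - 10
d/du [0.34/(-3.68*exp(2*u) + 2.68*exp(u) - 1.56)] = (2.5024*exp(u) - 0.9112)*exp(u)/(3.68*exp(2*u) - 2.68*exp(u) + 1.56)^2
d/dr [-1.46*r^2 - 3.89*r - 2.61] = -2.92*r - 3.89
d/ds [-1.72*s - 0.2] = -1.72000000000000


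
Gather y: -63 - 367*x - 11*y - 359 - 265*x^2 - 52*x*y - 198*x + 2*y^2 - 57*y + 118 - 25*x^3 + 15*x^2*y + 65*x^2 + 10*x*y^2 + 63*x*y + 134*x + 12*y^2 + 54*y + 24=-25*x^3 - 200*x^2 - 431*x + y^2*(10*x + 14) + y*(15*x^2 + 11*x - 14) - 280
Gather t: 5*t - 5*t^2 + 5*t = -5*t^2 + 10*t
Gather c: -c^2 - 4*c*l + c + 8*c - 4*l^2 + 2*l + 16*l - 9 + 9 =-c^2 + c*(9 - 4*l) - 4*l^2 + 18*l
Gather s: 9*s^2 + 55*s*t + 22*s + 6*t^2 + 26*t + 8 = 9*s^2 + s*(55*t + 22) + 6*t^2 + 26*t + 8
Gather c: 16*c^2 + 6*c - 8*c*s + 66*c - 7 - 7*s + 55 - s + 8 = 16*c^2 + c*(72 - 8*s) - 8*s + 56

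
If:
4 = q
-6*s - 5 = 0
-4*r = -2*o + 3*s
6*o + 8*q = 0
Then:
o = -16/3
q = 4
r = -49/24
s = -5/6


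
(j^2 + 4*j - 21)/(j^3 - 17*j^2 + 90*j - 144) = (j + 7)/(j^2 - 14*j + 48)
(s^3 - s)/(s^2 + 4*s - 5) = s*(s + 1)/(s + 5)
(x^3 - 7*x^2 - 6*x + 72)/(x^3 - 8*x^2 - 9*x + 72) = (x^2 - 10*x + 24)/(x^2 - 11*x + 24)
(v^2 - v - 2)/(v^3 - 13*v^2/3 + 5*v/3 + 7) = 3*(v - 2)/(3*v^2 - 16*v + 21)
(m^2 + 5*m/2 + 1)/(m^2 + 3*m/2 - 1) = (2*m + 1)/(2*m - 1)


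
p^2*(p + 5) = p^3 + 5*p^2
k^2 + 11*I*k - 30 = (k + 5*I)*(k + 6*I)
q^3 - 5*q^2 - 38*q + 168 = (q - 7)*(q - 4)*(q + 6)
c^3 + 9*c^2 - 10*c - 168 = (c - 4)*(c + 6)*(c + 7)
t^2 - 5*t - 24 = (t - 8)*(t + 3)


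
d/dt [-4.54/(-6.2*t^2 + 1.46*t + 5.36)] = (6.6284 - 56.296*t)/(-6.2*t^2 + 1.46*t + 5.36)^2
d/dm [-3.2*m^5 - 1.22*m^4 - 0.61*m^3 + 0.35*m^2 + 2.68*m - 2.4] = -16.0*m^4 - 4.88*m^3 - 1.83*m^2 + 0.7*m + 2.68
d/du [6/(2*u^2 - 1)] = -24*u/(2*u^2 - 1)^2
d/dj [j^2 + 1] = 2*j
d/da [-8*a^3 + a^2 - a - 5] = -24*a^2 + 2*a - 1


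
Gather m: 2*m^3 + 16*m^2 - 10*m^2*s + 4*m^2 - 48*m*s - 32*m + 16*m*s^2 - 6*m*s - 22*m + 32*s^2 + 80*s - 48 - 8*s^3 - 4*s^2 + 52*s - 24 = 2*m^3 + m^2*(20 - 10*s) + m*(16*s^2 - 54*s - 54) - 8*s^3 + 28*s^2 + 132*s - 72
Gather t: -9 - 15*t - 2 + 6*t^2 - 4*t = 6*t^2 - 19*t - 11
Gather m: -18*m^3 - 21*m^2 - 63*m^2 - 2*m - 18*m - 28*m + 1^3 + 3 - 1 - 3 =-18*m^3 - 84*m^2 - 48*m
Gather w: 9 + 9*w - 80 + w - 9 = 10*w - 80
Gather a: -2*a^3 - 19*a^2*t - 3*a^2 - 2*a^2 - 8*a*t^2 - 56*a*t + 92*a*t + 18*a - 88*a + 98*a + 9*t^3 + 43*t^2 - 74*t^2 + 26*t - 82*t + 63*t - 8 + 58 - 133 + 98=-2*a^3 + a^2*(-19*t - 5) + a*(-8*t^2 + 36*t + 28) + 9*t^3 - 31*t^2 + 7*t + 15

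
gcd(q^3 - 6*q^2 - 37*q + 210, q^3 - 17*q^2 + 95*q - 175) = q^2 - 12*q + 35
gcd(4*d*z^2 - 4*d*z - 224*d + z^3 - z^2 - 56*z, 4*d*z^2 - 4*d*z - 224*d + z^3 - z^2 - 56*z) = 4*d*z^2 - 4*d*z - 224*d + z^3 - z^2 - 56*z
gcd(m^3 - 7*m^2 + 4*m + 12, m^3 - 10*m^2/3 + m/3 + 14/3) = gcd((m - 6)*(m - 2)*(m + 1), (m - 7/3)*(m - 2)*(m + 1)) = m^2 - m - 2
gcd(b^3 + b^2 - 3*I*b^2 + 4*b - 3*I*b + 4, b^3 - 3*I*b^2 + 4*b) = b^2 - 3*I*b + 4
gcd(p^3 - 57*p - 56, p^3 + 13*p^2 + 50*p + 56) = p + 7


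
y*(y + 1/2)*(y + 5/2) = y^3 + 3*y^2 + 5*y/4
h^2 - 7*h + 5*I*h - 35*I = (h - 7)*(h + 5*I)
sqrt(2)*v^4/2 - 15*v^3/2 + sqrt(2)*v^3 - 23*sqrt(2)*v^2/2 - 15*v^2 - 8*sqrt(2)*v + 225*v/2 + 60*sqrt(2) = (v - 3)*(v + 5)*(v - 8*sqrt(2))*(sqrt(2)*v/2 + 1/2)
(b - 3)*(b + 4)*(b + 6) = b^3 + 7*b^2 - 6*b - 72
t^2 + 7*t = t*(t + 7)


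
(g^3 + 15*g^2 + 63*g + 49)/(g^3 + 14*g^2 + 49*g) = (g + 1)/g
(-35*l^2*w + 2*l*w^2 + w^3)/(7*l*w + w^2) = -5*l + w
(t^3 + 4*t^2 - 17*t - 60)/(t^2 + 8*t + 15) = t - 4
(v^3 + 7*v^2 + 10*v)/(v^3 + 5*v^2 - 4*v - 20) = v/(v - 2)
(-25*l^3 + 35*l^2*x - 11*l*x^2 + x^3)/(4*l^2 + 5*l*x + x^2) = (-25*l^3 + 35*l^2*x - 11*l*x^2 + x^3)/(4*l^2 + 5*l*x + x^2)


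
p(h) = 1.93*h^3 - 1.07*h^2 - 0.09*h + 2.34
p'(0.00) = -0.09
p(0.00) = 2.34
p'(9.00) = 449.64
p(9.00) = 1321.83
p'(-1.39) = 14.07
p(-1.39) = -4.79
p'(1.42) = 8.55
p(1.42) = 5.58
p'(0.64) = 0.91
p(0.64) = 2.35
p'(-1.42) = 14.62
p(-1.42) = -5.22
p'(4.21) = 93.52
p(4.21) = 127.01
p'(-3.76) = 89.81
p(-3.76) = -115.04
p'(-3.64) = 84.41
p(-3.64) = -104.59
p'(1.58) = 10.98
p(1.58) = 7.14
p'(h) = 5.79*h^2 - 2.14*h - 0.09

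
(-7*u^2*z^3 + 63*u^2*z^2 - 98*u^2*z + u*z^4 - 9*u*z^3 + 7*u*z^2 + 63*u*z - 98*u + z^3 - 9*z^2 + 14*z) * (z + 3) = -7*u^2*z^4 + 42*u^2*z^3 + 91*u^2*z^2 - 294*u^2*z + u*z^5 - 6*u*z^4 - 20*u*z^3 + 84*u*z^2 + 91*u*z - 294*u + z^4 - 6*z^3 - 13*z^2 + 42*z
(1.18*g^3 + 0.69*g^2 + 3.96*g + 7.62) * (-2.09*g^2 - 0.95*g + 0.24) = -2.4662*g^5 - 2.5631*g^4 - 8.6487*g^3 - 19.5222*g^2 - 6.2886*g + 1.8288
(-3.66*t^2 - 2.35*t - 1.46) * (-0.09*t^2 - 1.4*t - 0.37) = 0.3294*t^4 + 5.3355*t^3 + 4.7756*t^2 + 2.9135*t + 0.5402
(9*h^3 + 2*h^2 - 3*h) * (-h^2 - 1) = -9*h^5 - 2*h^4 - 6*h^3 - 2*h^2 + 3*h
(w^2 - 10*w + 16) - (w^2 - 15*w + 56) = 5*w - 40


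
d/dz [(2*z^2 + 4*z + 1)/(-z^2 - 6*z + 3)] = 2*(-4*z^2 + 7*z + 9)/(z^4 + 12*z^3 + 30*z^2 - 36*z + 9)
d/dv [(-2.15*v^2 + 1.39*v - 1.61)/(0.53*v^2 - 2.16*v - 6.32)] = (3.9073*v^2 + 28.8826*v - 12.2624)/(0.2809*v^4 - 2.2896*v^3 - 2.0336*v^2 + 27.3024*v + 39.9424)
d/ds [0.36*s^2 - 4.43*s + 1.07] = 0.72*s - 4.43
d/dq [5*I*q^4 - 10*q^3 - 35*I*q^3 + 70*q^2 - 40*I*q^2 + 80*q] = 20*I*q^3 + q^2*(-30 - 105*I) + q*(140 - 80*I) + 80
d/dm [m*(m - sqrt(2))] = 2*m - sqrt(2)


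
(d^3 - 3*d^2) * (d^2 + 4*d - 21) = d^5 + d^4 - 33*d^3 + 63*d^2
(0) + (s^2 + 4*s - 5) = s^2 + 4*s - 5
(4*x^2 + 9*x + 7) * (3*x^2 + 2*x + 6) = 12*x^4 + 35*x^3 + 63*x^2 + 68*x + 42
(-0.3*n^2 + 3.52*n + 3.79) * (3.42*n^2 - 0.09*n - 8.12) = -1.026*n^4 + 12.0654*n^3 + 15.081*n^2 - 28.9235*n - 30.7748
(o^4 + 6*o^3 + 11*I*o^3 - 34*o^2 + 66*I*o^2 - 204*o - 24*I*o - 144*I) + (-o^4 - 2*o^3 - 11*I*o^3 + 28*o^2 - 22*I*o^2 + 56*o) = 4*o^3 - 6*o^2 + 44*I*o^2 - 148*o - 24*I*o - 144*I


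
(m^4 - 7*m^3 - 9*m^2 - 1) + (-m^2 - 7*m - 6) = m^4 - 7*m^3 - 10*m^2 - 7*m - 7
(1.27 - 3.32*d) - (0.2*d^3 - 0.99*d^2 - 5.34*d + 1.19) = -0.2*d^3 + 0.99*d^2 + 2.02*d + 0.0800000000000001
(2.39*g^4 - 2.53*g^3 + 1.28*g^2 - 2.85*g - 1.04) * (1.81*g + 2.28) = 4.3259*g^5 + 0.869899999999999*g^4 - 3.4516*g^3 - 2.2401*g^2 - 8.3804*g - 2.3712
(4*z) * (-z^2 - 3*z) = -4*z^3 - 12*z^2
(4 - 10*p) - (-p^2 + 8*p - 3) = p^2 - 18*p + 7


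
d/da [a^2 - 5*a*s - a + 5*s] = 2*a - 5*s - 1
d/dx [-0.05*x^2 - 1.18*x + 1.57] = -0.1*x - 1.18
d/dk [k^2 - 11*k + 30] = 2*k - 11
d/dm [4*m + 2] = 4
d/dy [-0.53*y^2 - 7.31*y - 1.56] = -1.06*y - 7.31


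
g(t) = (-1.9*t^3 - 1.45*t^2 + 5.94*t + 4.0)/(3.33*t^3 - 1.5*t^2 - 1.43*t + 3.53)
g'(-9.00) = 0.01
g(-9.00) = -0.48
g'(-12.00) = 0.01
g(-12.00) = -0.51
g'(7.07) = 0.00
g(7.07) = -0.64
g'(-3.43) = 0.09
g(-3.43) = -0.30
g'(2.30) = -0.40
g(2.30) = -0.40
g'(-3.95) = 0.07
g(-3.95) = -0.34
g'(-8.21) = 0.01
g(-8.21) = -0.47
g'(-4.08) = 0.06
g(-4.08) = -0.35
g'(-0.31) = 1.62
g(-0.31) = 0.56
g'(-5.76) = 0.03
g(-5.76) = -0.42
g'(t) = (-9.99*t^2 + 3.0*t + 1.43)*(-1.9*t^3 - 1.45*t^2 + 5.94*t + 4.0)/(3.33*t^3 - 1.5*t^2 - 1.43*t + 3.53)^2 + (-5.7*t^2 - 2.9*t + 5.94)/(3.33*t^3 - 1.5*t^2 - 1.43*t + 3.53)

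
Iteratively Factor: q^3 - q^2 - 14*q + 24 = (q - 3)*(q^2 + 2*q - 8) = (q - 3)*(q - 2)*(q + 4)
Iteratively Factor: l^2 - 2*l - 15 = (l - 5)*(l + 3)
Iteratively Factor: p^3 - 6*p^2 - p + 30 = (p + 2)*(p^2 - 8*p + 15) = (p - 5)*(p + 2)*(p - 3)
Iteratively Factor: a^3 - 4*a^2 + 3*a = (a - 1)*(a^2 - 3*a) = a*(a - 1)*(a - 3)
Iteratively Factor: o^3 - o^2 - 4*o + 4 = (o - 2)*(o^2 + o - 2) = (o - 2)*(o - 1)*(o + 2)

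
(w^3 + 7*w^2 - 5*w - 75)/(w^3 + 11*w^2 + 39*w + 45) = (w^2 + 2*w - 15)/(w^2 + 6*w + 9)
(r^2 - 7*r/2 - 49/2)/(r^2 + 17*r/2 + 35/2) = (r - 7)/(r + 5)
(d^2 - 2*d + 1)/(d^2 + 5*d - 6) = (d - 1)/(d + 6)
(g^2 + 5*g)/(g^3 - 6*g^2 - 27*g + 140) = g/(g^2 - 11*g + 28)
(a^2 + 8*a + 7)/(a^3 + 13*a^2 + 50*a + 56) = (a + 1)/(a^2 + 6*a + 8)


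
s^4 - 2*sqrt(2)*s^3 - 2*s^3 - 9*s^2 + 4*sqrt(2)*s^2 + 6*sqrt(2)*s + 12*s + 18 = (s - 3)*(s + 1)*(s - 3*sqrt(2))*(s + sqrt(2))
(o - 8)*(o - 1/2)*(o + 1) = o^3 - 15*o^2/2 - 9*o/2 + 4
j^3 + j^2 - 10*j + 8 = (j - 2)*(j - 1)*(j + 4)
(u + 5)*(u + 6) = u^2 + 11*u + 30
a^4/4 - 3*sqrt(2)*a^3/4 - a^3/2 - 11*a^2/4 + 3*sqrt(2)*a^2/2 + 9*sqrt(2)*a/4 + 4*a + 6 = (a/2 + 1/2)*(a/2 + sqrt(2)/2)*(a - 3)*(a - 4*sqrt(2))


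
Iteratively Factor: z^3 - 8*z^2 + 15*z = (z)*(z^2 - 8*z + 15) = z*(z - 3)*(z - 5)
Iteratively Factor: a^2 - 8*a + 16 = (a - 4)*(a - 4)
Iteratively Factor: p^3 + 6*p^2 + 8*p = (p + 2)*(p^2 + 4*p) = (p + 2)*(p + 4)*(p)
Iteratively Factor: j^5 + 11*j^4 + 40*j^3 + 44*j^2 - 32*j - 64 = (j + 2)*(j^4 + 9*j^3 + 22*j^2 - 32) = (j + 2)^2*(j^3 + 7*j^2 + 8*j - 16) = (j - 1)*(j + 2)^2*(j^2 + 8*j + 16) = (j - 1)*(j + 2)^2*(j + 4)*(j + 4)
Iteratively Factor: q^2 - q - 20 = (q - 5)*(q + 4)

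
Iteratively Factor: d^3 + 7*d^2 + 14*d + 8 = (d + 2)*(d^2 + 5*d + 4) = (d + 1)*(d + 2)*(d + 4)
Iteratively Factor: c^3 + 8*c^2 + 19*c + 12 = (c + 1)*(c^2 + 7*c + 12) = (c + 1)*(c + 4)*(c + 3)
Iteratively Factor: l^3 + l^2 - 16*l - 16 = (l + 1)*(l^2 - 16) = (l + 1)*(l + 4)*(l - 4)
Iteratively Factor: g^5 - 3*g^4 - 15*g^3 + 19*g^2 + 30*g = (g)*(g^4 - 3*g^3 - 15*g^2 + 19*g + 30) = g*(g - 2)*(g^3 - g^2 - 17*g - 15) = g*(g - 2)*(g + 3)*(g^2 - 4*g - 5) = g*(g - 2)*(g + 1)*(g + 3)*(g - 5)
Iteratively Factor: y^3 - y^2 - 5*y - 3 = (y + 1)*(y^2 - 2*y - 3) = (y + 1)^2*(y - 3)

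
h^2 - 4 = (h - 2)*(h + 2)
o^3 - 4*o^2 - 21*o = o*(o - 7)*(o + 3)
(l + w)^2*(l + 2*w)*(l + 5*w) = l^4 + 9*l^3*w + 25*l^2*w^2 + 27*l*w^3 + 10*w^4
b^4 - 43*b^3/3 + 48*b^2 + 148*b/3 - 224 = (b - 8)*(b - 6)*(b - 7/3)*(b + 2)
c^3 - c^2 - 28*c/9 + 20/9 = (c - 2)*(c - 2/3)*(c + 5/3)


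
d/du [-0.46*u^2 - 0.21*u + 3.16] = -0.92*u - 0.21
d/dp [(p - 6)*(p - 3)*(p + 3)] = 3*p^2 - 12*p - 9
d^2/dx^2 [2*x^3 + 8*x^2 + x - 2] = 12*x + 16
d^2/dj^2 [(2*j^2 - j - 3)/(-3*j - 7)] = -184/(27*j^3 + 189*j^2 + 441*j + 343)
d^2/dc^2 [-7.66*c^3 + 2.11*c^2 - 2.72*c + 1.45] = 4.22 - 45.96*c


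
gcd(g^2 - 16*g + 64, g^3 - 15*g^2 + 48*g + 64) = g^2 - 16*g + 64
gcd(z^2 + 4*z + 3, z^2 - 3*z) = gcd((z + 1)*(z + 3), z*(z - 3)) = 1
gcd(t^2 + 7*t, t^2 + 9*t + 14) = t + 7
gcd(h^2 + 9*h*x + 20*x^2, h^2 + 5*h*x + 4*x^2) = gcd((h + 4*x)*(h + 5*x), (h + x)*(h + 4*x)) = h + 4*x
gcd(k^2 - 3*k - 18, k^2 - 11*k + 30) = k - 6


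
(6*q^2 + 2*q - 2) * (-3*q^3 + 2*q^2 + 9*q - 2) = -18*q^5 + 6*q^4 + 64*q^3 + 2*q^2 - 22*q + 4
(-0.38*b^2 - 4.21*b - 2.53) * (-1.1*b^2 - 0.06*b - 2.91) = 0.418*b^4 + 4.6538*b^3 + 4.1414*b^2 + 12.4029*b + 7.3623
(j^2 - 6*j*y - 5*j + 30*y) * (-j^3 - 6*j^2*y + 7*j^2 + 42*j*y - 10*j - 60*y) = -j^5 + 12*j^4 + 36*j^3*y^2 - 45*j^3 - 432*j^2*y^2 + 50*j^2 + 1620*j*y^2 - 1800*y^2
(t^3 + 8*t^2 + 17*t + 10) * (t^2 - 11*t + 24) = t^5 - 3*t^4 - 47*t^3 + 15*t^2 + 298*t + 240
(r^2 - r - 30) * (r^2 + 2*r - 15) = r^4 + r^3 - 47*r^2 - 45*r + 450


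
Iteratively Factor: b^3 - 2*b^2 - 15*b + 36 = (b - 3)*(b^2 + b - 12) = (b - 3)*(b + 4)*(b - 3)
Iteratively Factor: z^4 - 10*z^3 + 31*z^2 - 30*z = (z - 5)*(z^3 - 5*z^2 + 6*z) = z*(z - 5)*(z^2 - 5*z + 6) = z*(z - 5)*(z - 3)*(z - 2)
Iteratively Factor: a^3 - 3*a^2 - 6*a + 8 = (a - 1)*(a^2 - 2*a - 8) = (a - 1)*(a + 2)*(a - 4)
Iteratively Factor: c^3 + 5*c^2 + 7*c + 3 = (c + 1)*(c^2 + 4*c + 3) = (c + 1)^2*(c + 3)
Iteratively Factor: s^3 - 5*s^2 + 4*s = (s - 1)*(s^2 - 4*s) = s*(s - 1)*(s - 4)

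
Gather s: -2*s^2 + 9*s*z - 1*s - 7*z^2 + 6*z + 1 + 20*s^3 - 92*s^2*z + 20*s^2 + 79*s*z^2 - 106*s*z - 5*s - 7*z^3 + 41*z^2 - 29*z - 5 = 20*s^3 + s^2*(18 - 92*z) + s*(79*z^2 - 97*z - 6) - 7*z^3 + 34*z^2 - 23*z - 4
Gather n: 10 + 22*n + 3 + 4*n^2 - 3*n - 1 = 4*n^2 + 19*n + 12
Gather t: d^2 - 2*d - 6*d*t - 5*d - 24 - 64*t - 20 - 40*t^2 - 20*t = d^2 - 7*d - 40*t^2 + t*(-6*d - 84) - 44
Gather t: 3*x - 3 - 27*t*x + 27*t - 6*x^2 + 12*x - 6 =t*(27 - 27*x) - 6*x^2 + 15*x - 9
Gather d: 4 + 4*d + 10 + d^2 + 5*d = d^2 + 9*d + 14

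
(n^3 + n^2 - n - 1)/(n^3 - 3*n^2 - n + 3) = (n + 1)/(n - 3)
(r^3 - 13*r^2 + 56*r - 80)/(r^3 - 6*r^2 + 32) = (r - 5)/(r + 2)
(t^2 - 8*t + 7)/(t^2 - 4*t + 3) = (t - 7)/(t - 3)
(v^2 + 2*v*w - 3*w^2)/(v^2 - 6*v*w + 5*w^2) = (v + 3*w)/(v - 5*w)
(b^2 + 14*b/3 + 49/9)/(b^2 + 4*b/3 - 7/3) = (b + 7/3)/(b - 1)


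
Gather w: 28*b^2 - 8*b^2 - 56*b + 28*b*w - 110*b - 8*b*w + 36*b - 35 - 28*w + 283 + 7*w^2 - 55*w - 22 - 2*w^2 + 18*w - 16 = 20*b^2 - 130*b + 5*w^2 + w*(20*b - 65) + 210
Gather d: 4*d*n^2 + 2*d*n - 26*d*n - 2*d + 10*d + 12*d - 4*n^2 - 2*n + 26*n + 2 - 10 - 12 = d*(4*n^2 - 24*n + 20) - 4*n^2 + 24*n - 20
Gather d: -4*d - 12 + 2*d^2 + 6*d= 2*d^2 + 2*d - 12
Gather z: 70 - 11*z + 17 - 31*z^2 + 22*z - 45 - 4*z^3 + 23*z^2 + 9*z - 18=-4*z^3 - 8*z^2 + 20*z + 24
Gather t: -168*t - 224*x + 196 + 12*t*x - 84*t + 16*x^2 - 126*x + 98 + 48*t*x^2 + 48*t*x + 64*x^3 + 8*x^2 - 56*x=t*(48*x^2 + 60*x - 252) + 64*x^3 + 24*x^2 - 406*x + 294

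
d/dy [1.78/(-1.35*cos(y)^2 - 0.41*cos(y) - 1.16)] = -(4.806*cos(y) + 0.7298)*sin(y)/(1.35*cos(y)^2 + 0.41*cos(y) + 1.16)^2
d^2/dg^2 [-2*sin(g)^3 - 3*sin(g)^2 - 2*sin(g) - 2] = 18*sin(g)^3 + 12*sin(g)^2 - 10*sin(g) - 6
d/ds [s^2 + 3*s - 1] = 2*s + 3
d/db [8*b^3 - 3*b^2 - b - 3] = 24*b^2 - 6*b - 1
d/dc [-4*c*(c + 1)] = -8*c - 4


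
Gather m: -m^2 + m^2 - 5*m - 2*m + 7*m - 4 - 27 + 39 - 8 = 0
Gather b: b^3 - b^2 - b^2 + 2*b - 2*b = b^3 - 2*b^2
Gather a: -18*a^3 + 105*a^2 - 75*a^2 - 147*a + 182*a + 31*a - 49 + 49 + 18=-18*a^3 + 30*a^2 + 66*a + 18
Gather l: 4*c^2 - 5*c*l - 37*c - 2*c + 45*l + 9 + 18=4*c^2 - 39*c + l*(45 - 5*c) + 27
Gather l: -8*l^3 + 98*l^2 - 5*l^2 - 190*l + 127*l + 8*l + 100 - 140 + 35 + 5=-8*l^3 + 93*l^2 - 55*l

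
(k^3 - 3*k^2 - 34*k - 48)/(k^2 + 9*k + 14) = (k^2 - 5*k - 24)/(k + 7)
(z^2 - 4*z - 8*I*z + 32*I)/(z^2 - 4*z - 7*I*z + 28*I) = (z - 8*I)/(z - 7*I)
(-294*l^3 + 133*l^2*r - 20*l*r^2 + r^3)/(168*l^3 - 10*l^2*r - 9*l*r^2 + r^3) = (-7*l + r)/(4*l + r)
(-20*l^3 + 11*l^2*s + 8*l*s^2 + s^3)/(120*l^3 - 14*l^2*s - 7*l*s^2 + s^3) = (-5*l^2 + 4*l*s + s^2)/(30*l^2 - 11*l*s + s^2)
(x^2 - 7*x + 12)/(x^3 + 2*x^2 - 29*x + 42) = (x - 4)/(x^2 + 5*x - 14)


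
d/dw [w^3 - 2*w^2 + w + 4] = 3*w^2 - 4*w + 1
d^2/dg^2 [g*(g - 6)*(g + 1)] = 6*g - 10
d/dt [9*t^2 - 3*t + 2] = 18*t - 3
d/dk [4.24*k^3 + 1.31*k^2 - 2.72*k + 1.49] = 12.72*k^2 + 2.62*k - 2.72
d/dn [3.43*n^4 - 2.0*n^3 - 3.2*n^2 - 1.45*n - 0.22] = 13.72*n^3 - 6.0*n^2 - 6.4*n - 1.45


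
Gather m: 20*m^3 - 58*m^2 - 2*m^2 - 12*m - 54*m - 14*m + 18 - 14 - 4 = 20*m^3 - 60*m^2 - 80*m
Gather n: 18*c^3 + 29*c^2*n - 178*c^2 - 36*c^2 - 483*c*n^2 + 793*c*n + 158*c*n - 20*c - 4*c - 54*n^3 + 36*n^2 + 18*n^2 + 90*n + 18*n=18*c^3 - 214*c^2 - 24*c - 54*n^3 + n^2*(54 - 483*c) + n*(29*c^2 + 951*c + 108)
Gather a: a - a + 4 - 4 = 0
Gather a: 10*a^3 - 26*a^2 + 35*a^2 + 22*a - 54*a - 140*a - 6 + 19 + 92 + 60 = 10*a^3 + 9*a^2 - 172*a + 165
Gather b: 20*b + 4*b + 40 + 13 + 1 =24*b + 54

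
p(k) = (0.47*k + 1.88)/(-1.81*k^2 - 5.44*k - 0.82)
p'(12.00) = 0.00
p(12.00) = -0.02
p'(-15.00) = 0.00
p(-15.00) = 0.02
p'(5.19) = 0.01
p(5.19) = -0.06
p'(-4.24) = -0.04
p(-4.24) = 0.01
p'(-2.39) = -0.46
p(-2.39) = 0.41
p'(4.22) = 0.02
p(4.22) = -0.07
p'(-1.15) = 0.34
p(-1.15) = 0.44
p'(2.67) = 0.04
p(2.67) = -0.11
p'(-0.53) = 2.68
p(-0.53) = 1.05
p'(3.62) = 0.02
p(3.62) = -0.08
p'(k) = (0.47*k + 1.88)*(3.62*k + 5.44)/(-1.81*k^2 - 5.44*k - 0.82)^2 + 0.47/(-1.81*k^2 - 5.44*k - 0.82) = (0.8507*k^2 + 6.8056*k + 9.8418)/(3.2761*k^4 + 19.6928*k^3 + 32.562*k^2 + 8.9216*k + 0.6724)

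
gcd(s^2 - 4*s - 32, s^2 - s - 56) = s - 8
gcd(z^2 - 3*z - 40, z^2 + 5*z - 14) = 1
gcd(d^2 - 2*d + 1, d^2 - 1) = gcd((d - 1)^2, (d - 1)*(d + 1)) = d - 1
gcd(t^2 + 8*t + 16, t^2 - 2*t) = 1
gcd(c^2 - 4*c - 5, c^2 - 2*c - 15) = c - 5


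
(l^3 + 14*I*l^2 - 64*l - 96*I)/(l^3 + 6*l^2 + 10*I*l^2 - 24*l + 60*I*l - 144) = (l + 4*I)/(l + 6)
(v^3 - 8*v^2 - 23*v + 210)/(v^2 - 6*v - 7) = (v^2 - v - 30)/(v + 1)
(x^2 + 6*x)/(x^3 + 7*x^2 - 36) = x/(x^2 + x - 6)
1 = 1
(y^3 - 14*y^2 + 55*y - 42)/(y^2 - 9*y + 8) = (y^2 - 13*y + 42)/(y - 8)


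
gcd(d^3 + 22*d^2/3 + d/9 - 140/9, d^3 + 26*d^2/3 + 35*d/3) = d^2 + 26*d/3 + 35/3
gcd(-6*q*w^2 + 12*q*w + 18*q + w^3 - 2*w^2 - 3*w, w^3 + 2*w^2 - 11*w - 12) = w^2 - 2*w - 3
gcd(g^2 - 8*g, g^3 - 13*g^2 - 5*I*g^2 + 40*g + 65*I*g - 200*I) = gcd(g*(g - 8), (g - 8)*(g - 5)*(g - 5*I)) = g - 8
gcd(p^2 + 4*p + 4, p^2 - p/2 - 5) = p + 2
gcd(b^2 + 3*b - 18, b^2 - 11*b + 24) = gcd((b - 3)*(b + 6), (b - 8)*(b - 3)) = b - 3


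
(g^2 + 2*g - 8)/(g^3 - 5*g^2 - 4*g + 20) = (g + 4)/(g^2 - 3*g - 10)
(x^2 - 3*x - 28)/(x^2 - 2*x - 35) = (x + 4)/(x + 5)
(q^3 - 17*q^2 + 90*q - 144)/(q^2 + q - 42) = (q^2 - 11*q + 24)/(q + 7)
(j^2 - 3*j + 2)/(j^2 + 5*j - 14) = (j - 1)/(j + 7)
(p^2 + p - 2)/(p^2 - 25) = (p^2 + p - 2)/(p^2 - 25)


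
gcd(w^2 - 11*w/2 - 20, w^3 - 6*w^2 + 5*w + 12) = 1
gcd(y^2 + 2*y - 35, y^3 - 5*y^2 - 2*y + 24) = 1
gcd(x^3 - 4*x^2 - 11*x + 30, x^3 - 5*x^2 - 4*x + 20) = x^2 - 7*x + 10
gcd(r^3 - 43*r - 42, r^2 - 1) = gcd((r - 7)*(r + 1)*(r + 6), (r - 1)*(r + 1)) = r + 1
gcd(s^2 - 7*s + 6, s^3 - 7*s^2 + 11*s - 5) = s - 1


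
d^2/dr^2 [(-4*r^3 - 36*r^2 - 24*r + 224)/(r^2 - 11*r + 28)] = 528*(-3*r^3 + 28*r^2 - 56*r - 56)/(r^6 - 33*r^5 + 447*r^4 - 3179*r^3 + 12516*r^2 - 25872*r + 21952)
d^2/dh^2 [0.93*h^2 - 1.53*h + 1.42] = 1.86000000000000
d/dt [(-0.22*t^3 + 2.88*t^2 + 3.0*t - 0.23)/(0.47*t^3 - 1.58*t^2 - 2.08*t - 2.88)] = (-1.006*t^4 - 1.9048*t^3 + 0.9747*t^2 - 17.3156*t - 9.1184)/(0.2209*t^6 - 1.4852*t^5 + 0.5412*t^4 + 3.8656*t^3 + 13.4272*t^2 + 11.9808*t + 8.2944)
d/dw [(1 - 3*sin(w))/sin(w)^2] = (3*sin(w) - 2)*cos(w)/sin(w)^3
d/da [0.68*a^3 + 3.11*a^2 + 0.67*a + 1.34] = 2.04*a^2 + 6.22*a + 0.67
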